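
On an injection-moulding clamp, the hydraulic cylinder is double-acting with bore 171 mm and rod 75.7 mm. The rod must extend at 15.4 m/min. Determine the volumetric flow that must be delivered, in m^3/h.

Q ≈ 21.2 m^3/h

Cap-side area A_cap = π/4 × (171 mm)² = 22970 mm^2
Q = A × v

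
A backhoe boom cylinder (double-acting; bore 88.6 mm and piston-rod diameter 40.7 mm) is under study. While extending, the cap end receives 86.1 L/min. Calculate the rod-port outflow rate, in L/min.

Cap-side area A_cap = π/4 × (88.6 mm)² = 6165 mm^2
Rod-side annular area A_ann = π/4 × (88.6² − 40.7²) = 4864 mm^2
Piston speed v = Q_in/A_cap; rod-end outflow Q_out = v × A_ann = Q_in × A_ann/A_cap.

Q_out ≈ 67.9 L/min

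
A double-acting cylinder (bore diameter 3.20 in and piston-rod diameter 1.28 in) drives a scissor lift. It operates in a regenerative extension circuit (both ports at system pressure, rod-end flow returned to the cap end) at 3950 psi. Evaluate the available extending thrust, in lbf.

F ≈ 5080 lbf

With equal pressure on both faces, forces on the annular region cancel; the net push is pressure × rod cross-section.
Rod cross-section A_rod = π/4 × (1.28 in)² = 1.287 in^2
F = P × A_rod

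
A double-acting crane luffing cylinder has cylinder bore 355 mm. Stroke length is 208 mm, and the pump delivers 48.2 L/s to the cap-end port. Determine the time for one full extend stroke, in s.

Cap-side area A_cap = π/4 × (355 mm)² = 98980 mm^2
Swept volume V = A × L; t = V / Q = A·L / Q

t ≈ 0.427 s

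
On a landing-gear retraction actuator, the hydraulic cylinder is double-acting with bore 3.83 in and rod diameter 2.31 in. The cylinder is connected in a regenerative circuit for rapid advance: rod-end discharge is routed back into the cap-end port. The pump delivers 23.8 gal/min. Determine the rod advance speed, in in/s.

In regeneration the rod-end outflow joins the pump flow into the cap end, so the net volume the pump must supply per unit advance equals the rod cross-section area.
Rod cross-section A_rod = π/4 × (2.31 in)² = 4.191 in^2
v = Q_pump / A_rod

v ≈ 21.9 in/s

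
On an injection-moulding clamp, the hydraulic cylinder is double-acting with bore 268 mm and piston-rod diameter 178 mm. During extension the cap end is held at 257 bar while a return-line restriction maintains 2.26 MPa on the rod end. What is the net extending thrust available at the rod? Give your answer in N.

F ≈ 1.38e6 N

Cap-side area A_cap = π/4 × (268 mm)² = 56410 mm^2
Rod-side annular area A_ann = π/4 × (268² − 178²) = 31530 mm^2
Net thrust = P_cap·A_cap − P_rod·A_ann = 1.450e6 N − 71250 N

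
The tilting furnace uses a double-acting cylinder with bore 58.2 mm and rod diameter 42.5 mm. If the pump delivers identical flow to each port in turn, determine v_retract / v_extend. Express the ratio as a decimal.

v_ret/v_ext ≈ 2.14

Cap-side area A_cap = π/4 × (58.2 mm)² = 2660 mm^2
Rod-side annular area A_ann = π/4 × (58.2² − 42.5²) = 1242 mm^2
For equal Q, v ∝ 1/A, so v_ret/v_ext = A_cap/A_ann.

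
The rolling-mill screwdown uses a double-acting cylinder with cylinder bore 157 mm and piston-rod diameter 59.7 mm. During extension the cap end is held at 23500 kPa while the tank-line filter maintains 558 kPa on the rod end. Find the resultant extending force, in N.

F ≈ 4.46e5 N

Cap-side area A_cap = π/4 × (157 mm)² = 19360 mm^2
Rod-side annular area A_ann = π/4 × (157² − 59.7²) = 16560 mm^2
Net thrust = P_cap·A_cap − P_rod·A_ann = 4.549e5 N − 9241 N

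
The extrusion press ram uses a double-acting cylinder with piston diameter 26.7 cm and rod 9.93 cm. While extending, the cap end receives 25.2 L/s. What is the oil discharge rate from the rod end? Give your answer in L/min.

Q_out ≈ 1300 L/min

Cap-side area A_cap = π/4 × (26.7 cm)² = 559.9 cm^2
Rod-side annular area A_ann = π/4 × (26.7² − 9.93²) = 482.5 cm^2
Piston speed v = Q_in/A_cap; rod-end outflow Q_out = v × A_ann = Q_in × A_ann/A_cap.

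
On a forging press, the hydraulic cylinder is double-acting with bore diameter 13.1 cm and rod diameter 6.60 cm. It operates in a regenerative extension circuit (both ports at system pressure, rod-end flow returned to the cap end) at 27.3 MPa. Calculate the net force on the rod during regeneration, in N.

F ≈ 93400 N

With equal pressure on both faces, forces on the annular region cancel; the net push is pressure × rod cross-section.
Rod cross-section A_rod = π/4 × (6.60 cm)² = 34.21 cm^2
F = P × A_rod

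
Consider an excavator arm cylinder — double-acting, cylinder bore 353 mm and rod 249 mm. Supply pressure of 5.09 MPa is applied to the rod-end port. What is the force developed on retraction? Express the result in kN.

F ≈ 250 kN

Rod-side annular area A_ann = π/4 × (353² − 249²) = 49170 mm^2
On retraction the pressure acts on the annular area (bore minus rod).
F = P × A_ann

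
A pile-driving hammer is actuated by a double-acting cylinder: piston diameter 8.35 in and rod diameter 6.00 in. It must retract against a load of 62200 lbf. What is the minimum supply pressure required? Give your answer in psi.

Rod-side annular area A_ann = π/4 × (8.35² − 6.00²) = 26.49 in^2
Retraction: pressure acts on the annular area.
P = F / A = 62200 lbf / A

P ≈ 2350 psi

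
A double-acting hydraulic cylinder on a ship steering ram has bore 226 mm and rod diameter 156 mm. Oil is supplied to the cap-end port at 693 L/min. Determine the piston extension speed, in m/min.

Cap-side area A_cap = π/4 × (226 mm)² = 40110 mm^2
v = Q / A

v ≈ 17.3 m/min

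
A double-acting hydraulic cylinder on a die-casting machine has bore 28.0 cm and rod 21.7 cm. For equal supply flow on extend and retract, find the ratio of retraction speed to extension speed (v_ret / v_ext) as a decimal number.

Cap-side area A_cap = π/4 × (28.0 cm)² = 615.8 cm^2
Rod-side annular area A_ann = π/4 × (28.0² − 21.7²) = 245.9 cm^2
For equal Q, v ∝ 1/A, so v_ret/v_ext = A_cap/A_ann.

v_ret/v_ext ≈ 2.50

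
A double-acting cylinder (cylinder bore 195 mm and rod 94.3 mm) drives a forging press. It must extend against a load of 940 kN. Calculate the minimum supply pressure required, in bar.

P ≈ 315 bar

Cap-side area A_cap = π/4 × (195 mm)² = 29860 mm^2
P = F / A = 940 kN / A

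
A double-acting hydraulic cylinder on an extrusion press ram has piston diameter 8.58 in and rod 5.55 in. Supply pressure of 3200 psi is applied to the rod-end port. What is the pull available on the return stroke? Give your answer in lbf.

F ≈ 1.08e5 lbf

Rod-side annular area A_ann = π/4 × (8.58² − 5.55²) = 33.63 in^2
On retraction the pressure acts on the annular area (bore minus rod).
F = P × A_ann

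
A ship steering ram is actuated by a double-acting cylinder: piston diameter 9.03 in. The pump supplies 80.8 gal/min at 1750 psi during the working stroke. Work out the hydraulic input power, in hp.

W ≈ 82.5 hp

Hydraulic power = P × Q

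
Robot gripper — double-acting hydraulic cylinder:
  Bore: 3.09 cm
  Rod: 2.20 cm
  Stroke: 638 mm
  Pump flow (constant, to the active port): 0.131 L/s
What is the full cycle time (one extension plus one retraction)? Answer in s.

Cap-side area A_cap = π/4 × (3.09 cm)² = 7.499 cm^2
Rod-side annular area A_ann = π/4 × (3.09² − 2.20²) = 3.698 cm^2
t_ext = A_cap·L/Q = 3.652 s
t_ret = A_ann·L/Q = 1.801 s
t_cycle = t_ext + t_ret

t ≈ 5.45 s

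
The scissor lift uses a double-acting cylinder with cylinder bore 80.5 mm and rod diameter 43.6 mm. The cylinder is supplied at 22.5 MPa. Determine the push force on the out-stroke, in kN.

F ≈ 115 kN

Cap-side area A_cap = π/4 × (80.5 mm)² = 5090 mm^2
F = P × A_cap = 22.5 MPa × A_cap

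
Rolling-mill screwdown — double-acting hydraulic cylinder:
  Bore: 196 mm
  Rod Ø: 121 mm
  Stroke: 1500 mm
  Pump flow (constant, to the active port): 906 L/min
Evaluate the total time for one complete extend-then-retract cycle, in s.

Cap-side area A_cap = π/4 × (196 mm)² = 30170 mm^2
Rod-side annular area A_ann = π/4 × (196² − 121²) = 18670 mm^2
t_ext = A_cap·L/Q = 2.997 s
t_ret = A_ann·L/Q = 1.855 s
t_cycle = t_ext + t_ret

t ≈ 4.85 s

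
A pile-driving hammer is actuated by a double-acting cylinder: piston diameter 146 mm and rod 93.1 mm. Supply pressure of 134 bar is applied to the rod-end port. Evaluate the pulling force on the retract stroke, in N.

F ≈ 1.33e5 N

Rod-side annular area A_ann = π/4 × (146² − 93.1²) = 9934 mm^2
On retraction the pressure acts on the annular area (bore minus rod).
F = P × A_ann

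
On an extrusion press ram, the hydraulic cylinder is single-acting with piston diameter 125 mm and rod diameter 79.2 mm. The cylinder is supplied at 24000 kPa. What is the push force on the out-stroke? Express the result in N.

F ≈ 2.95e5 N

Cap-side area A_cap = π/4 × (125 mm)² = 12270 mm^2
F = P × A_cap = 24000 kPa × A_cap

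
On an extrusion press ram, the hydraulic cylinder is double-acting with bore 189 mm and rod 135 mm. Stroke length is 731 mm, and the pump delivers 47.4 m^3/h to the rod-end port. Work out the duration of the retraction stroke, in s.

t ≈ 0.763 s

Rod-side annular area A_ann = π/4 × (189² − 135²) = 13740 mm^2
Swept volume V = A × L; t = V / Q = A·L / Q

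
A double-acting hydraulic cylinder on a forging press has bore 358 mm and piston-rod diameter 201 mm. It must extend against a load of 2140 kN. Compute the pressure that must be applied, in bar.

Cap-side area A_cap = π/4 × (358 mm)² = 1.007e5 mm^2
P = F / A = 2140 kN / A

P ≈ 213 bar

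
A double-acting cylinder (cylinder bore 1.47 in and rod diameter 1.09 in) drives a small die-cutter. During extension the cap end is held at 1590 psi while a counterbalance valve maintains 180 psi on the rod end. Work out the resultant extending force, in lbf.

Cap-side area A_cap = π/4 × (1.47 in)² = 1.697 in^2
Rod-side annular area A_ann = π/4 × (1.47² − 1.09²) = 0.7640 in^2
Net thrust = P_cap·A_cap − P_rod·A_ann = 2698 lbf − 137.5 lbf

F ≈ 2560 lbf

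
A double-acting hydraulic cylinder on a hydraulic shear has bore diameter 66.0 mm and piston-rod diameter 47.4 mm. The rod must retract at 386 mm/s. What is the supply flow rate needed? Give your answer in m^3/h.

Rod-side annular area A_ann = π/4 × (66.0² − 47.4²) = 1657 mm^2
Q = A × v

Q ≈ 2.30 m^3/h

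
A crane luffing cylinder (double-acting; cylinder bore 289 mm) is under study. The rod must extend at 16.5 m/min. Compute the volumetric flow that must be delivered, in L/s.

Q ≈ 18.0 L/s

Cap-side area A_cap = π/4 × (289 mm)² = 65600 mm^2
Q = A × v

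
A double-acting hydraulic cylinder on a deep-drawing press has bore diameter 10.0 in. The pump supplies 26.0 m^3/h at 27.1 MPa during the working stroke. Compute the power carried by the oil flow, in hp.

Hydraulic power = P × Q

W ≈ 262 hp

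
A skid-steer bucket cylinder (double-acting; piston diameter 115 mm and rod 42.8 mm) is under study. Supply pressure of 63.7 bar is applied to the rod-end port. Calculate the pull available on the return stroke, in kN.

Rod-side annular area A_ann = π/4 × (115² − 42.8²) = 8948 mm^2
On retraction the pressure acts on the annular area (bore minus rod).
F = P × A_ann

F ≈ 57.0 kN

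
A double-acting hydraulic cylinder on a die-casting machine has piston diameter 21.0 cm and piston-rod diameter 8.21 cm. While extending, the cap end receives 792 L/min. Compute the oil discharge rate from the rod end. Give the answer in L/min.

Cap-side area A_cap = π/4 × (21.0 cm)² = 346.4 cm^2
Rod-side annular area A_ann = π/4 × (21.0² − 8.21²) = 293.4 cm^2
Piston speed v = Q_in/A_cap; rod-end outflow Q_out = v × A_ann = Q_in × A_ann/A_cap.

Q_out ≈ 671 L/min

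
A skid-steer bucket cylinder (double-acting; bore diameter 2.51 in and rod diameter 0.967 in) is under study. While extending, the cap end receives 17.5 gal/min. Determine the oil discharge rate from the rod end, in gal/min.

Cap-side area A_cap = π/4 × (2.51 in)² = 4.948 in^2
Rod-side annular area A_ann = π/4 × (2.51² − 0.967²) = 4.214 in^2
Piston speed v = Q_in/A_cap; rod-end outflow Q_out = v × A_ann = Q_in × A_ann/A_cap.

Q_out ≈ 14.9 gal/min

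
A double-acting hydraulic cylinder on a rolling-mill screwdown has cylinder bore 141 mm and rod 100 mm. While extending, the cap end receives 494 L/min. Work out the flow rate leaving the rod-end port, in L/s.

Q_out ≈ 4.09 L/s

Cap-side area A_cap = π/4 × (141 mm)² = 15610 mm^2
Rod-side annular area A_ann = π/4 × (141² − 100²) = 7761 mm^2
Piston speed v = Q_in/A_cap; rod-end outflow Q_out = v × A_ann = Q_in × A_ann/A_cap.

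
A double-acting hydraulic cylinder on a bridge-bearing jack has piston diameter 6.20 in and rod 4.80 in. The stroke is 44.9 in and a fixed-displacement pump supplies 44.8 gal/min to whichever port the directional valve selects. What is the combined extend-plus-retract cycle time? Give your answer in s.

Cap-side area A_cap = π/4 × (6.20 in)² = 30.19 in^2
Rod-side annular area A_ann = π/4 × (6.20² − 4.80²) = 12.10 in^2
t_ext = A_cap·L/Q = 7.859 s
t_ret = A_ann·L/Q = 3.149 s
t_cycle = t_ext + t_ret

t ≈ 11.0 s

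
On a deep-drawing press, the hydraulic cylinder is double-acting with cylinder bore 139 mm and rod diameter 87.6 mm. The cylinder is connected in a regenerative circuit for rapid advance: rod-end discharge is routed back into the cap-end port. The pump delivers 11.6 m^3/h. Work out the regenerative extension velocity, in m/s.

v ≈ 0.535 m/s

In regeneration the rod-end outflow joins the pump flow into the cap end, so the net volume the pump must supply per unit advance equals the rod cross-section area.
Rod cross-section A_rod = π/4 × (87.6 mm)² = 6027 mm^2
v = Q_pump / A_rod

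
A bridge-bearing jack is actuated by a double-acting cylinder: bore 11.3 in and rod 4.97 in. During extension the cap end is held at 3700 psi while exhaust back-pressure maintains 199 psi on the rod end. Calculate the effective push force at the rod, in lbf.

F ≈ 3.55e5 lbf

Cap-side area A_cap = π/4 × (11.3 in)² = 100.3 in^2
Rod-side annular area A_ann = π/4 × (11.3² − 4.97²) = 80.89 in^2
Net thrust = P_cap·A_cap − P_rod·A_ann = 3.711e5 lbf − 16100 lbf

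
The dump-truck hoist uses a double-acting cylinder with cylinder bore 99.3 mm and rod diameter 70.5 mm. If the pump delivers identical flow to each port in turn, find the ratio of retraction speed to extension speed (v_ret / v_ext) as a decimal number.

v_ret/v_ext ≈ 2.02

Cap-side area A_cap = π/4 × (99.3 mm)² = 7744 mm^2
Rod-side annular area A_ann = π/4 × (99.3² − 70.5²) = 3841 mm^2
For equal Q, v ∝ 1/A, so v_ret/v_ext = A_cap/A_ann.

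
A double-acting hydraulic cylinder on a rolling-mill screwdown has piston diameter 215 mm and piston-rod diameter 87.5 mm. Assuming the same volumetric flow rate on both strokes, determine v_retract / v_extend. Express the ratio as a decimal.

v_ret/v_ext ≈ 1.20

Cap-side area A_cap = π/4 × (215 mm)² = 36310 mm^2
Rod-side annular area A_ann = π/4 × (215² − 87.5²) = 30290 mm^2
For equal Q, v ∝ 1/A, so v_ret/v_ext = A_cap/A_ann.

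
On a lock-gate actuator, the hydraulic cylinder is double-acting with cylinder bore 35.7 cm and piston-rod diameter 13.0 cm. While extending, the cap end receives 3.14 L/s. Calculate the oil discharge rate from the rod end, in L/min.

Q_out ≈ 163 L/min

Cap-side area A_cap = π/4 × (35.7 cm)² = 1001 cm^2
Rod-side annular area A_ann = π/4 × (35.7² − 13.0²) = 868.2 cm^2
Piston speed v = Q_in/A_cap; rod-end outflow Q_out = v × A_ann = Q_in × A_ann/A_cap.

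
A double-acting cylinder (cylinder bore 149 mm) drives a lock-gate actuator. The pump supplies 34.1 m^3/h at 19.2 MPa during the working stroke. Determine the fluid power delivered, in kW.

W ≈ 182 kW

Hydraulic power = P × Q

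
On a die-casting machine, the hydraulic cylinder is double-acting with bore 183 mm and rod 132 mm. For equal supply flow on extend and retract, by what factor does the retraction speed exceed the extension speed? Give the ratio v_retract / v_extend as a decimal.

v_ret/v_ext ≈ 2.08

Cap-side area A_cap = π/4 × (183 mm)² = 26300 mm^2
Rod-side annular area A_ann = π/4 × (183² − 132²) = 12620 mm^2
For equal Q, v ∝ 1/A, so v_ret/v_ext = A_cap/A_ann.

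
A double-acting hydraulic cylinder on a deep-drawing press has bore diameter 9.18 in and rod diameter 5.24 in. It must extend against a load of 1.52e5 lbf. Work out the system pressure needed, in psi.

Cap-side area A_cap = π/4 × (9.18 in)² = 66.19 in^2
P = F / A = 1.52e5 lbf / A

P ≈ 2300 psi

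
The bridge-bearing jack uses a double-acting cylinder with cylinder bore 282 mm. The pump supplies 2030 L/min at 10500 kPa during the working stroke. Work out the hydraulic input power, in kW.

Hydraulic power = P × Q

W ≈ 355 kW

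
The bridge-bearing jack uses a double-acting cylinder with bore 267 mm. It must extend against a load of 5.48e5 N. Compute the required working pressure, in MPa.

Cap-side area A_cap = π/4 × (267 mm)² = 55990 mm^2
P = F / A = 5.48e5 N / A

P ≈ 9.79 MPa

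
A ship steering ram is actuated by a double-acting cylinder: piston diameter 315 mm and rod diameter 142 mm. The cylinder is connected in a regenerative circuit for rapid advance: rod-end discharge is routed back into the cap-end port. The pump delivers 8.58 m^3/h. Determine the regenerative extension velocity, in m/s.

In regeneration the rod-end outflow joins the pump flow into the cap end, so the net volume the pump must supply per unit advance equals the rod cross-section area.
Rod cross-section A_rod = π/4 × (142 mm)² = 15840 mm^2
v = Q_pump / A_rod

v ≈ 0.150 m/s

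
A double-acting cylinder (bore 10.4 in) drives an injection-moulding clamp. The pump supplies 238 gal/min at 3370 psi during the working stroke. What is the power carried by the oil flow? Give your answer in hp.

Hydraulic power = P × Q

W ≈ 468 hp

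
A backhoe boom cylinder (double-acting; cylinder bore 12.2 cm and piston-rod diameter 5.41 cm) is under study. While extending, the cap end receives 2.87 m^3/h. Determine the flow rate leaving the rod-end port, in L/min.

Q_out ≈ 38.4 L/min

Cap-side area A_cap = π/4 × (12.2 cm)² = 116.9 cm^2
Rod-side annular area A_ann = π/4 × (12.2² − 5.41²) = 93.91 cm^2
Piston speed v = Q_in/A_cap; rod-end outflow Q_out = v × A_ann = Q_in × A_ann/A_cap.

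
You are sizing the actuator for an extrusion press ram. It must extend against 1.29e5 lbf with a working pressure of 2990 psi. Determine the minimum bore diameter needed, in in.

D ≈ 7.41 in

Extension force acts on the full piston face: F = P × (π/4)D².
D = √(4F / (πP)) = √(4 × 1.29e5 lbf / (π × 2990 psi))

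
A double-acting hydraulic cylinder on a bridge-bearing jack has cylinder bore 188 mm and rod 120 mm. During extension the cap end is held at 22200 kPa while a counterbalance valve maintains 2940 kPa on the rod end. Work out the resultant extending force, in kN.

Cap-side area A_cap = π/4 × (188 mm)² = 27760 mm^2
Rod-side annular area A_ann = π/4 × (188² − 120²) = 16450 mm^2
Net thrust = P_cap·A_cap − P_rod·A_ann = 616.3 kN − 48.36 kN

F ≈ 568 kN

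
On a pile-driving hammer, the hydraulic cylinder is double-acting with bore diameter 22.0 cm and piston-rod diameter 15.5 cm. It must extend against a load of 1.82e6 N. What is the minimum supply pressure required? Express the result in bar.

P ≈ 479 bar

Cap-side area A_cap = π/4 × (22.0 cm)² = 380.1 cm^2
P = F / A = 1.82e6 N / A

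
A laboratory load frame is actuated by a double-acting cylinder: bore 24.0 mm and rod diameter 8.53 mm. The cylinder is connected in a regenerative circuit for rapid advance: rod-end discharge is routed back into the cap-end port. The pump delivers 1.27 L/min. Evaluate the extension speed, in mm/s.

v ≈ 370 mm/s

In regeneration the rod-end outflow joins the pump flow into the cap end, so the net volume the pump must supply per unit advance equals the rod cross-section area.
Rod cross-section A_rod = π/4 × (8.53 mm)² = 57.15 mm^2
v = Q_pump / A_rod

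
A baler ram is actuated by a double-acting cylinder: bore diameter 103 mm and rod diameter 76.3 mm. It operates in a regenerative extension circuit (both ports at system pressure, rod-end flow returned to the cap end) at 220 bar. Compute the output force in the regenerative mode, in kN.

With equal pressure on both faces, forces on the annular region cancel; the net push is pressure × rod cross-section.
Rod cross-section A_rod = π/4 × (76.3 mm)² = 4572 mm^2
F = P × A_rod

F ≈ 101 kN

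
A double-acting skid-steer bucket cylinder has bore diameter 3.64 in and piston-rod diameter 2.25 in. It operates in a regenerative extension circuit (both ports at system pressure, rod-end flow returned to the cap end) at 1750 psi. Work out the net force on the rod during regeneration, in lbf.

F ≈ 6960 lbf

With equal pressure on both faces, forces on the annular region cancel; the net push is pressure × rod cross-section.
Rod cross-section A_rod = π/4 × (2.25 in)² = 3.976 in^2
F = P × A_rod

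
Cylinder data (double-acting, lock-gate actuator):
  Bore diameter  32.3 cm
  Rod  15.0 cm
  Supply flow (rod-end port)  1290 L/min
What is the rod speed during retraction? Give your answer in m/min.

Rod-side annular area A_ann = π/4 × (32.3² − 15.0²) = 642.7 cm^2
Flow into the rod-end port fills the annular volume.
v = Q / A

v ≈ 20.1 m/min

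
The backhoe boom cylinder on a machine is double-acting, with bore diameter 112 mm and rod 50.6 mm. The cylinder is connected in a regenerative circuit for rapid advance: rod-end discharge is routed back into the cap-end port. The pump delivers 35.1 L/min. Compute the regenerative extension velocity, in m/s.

In regeneration the rod-end outflow joins the pump flow into the cap end, so the net volume the pump must supply per unit advance equals the rod cross-section area.
Rod cross-section A_rod = π/4 × (50.6 mm)² = 2011 mm^2
v = Q_pump / A_rod

v ≈ 0.291 m/s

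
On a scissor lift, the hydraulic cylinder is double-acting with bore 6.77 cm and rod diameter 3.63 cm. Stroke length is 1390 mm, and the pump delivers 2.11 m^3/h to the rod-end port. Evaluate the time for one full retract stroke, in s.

t ≈ 6.08 s

Rod-side annular area A_ann = π/4 × (6.77² − 3.63²) = 25.65 cm^2
Swept volume V = A × L; t = V / Q = A·L / Q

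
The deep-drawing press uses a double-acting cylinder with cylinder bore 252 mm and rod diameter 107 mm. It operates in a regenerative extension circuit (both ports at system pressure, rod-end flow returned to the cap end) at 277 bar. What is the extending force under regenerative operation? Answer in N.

With equal pressure on both faces, forces on the annular region cancel; the net push is pressure × rod cross-section.
Rod cross-section A_rod = π/4 × (107 mm)² = 8992 mm^2
F = P × A_rod

F ≈ 2.49e5 N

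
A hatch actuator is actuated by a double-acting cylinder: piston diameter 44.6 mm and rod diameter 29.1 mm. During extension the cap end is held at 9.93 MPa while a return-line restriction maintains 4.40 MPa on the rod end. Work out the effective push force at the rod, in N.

Cap-side area A_cap = π/4 × (44.6 mm)² = 1562 mm^2
Rod-side annular area A_ann = π/4 × (44.6² − 29.1²) = 897.2 mm^2
Net thrust = P_cap·A_cap − P_rod·A_ann = 15510 N − 3948 N

F ≈ 11600 N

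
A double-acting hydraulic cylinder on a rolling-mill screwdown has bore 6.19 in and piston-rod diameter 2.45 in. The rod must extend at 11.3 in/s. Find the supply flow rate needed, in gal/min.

Q ≈ 88.3 gal/min

Cap-side area A_cap = π/4 × (6.19 in)² = 30.09 in^2
Q = A × v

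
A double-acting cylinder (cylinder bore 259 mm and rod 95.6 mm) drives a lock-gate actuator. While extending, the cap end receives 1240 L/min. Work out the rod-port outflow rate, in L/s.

Cap-side area A_cap = π/4 × (259 mm)² = 52690 mm^2
Rod-side annular area A_ann = π/4 × (259² − 95.6²) = 45510 mm^2
Piston speed v = Q_in/A_cap; rod-end outflow Q_out = v × A_ann = Q_in × A_ann/A_cap.

Q_out ≈ 17.9 L/s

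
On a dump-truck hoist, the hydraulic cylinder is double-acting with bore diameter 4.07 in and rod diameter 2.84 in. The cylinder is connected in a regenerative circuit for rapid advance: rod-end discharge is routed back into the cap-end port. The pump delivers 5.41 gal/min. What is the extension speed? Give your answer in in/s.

v ≈ 3.29 in/s

In regeneration the rod-end outflow joins the pump flow into the cap end, so the net volume the pump must supply per unit advance equals the rod cross-section area.
Rod cross-section A_rod = π/4 × (2.84 in)² = 6.335 in^2
v = Q_pump / A_rod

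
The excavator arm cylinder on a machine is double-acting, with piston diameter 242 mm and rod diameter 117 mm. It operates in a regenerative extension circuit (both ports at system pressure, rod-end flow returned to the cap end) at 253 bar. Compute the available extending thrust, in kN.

With equal pressure on both faces, forces on the annular region cancel; the net push is pressure × rod cross-section.
Rod cross-section A_rod = π/4 × (117 mm)² = 10750 mm^2
F = P × A_rod

F ≈ 272 kN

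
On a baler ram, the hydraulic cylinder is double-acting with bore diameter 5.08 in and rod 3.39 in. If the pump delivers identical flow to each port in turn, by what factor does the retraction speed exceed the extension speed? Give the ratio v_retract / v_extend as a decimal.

v_ret/v_ext ≈ 1.80

Cap-side area A_cap = π/4 × (5.08 in)² = 20.27 in^2
Rod-side annular area A_ann = π/4 × (5.08² − 3.39²) = 11.24 in^2
For equal Q, v ∝ 1/A, so v_ret/v_ext = A_cap/A_ann.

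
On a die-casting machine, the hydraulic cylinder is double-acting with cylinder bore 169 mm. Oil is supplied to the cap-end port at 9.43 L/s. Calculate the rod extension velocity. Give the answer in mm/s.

v ≈ 420 mm/s

Cap-side area A_cap = π/4 × (169 mm)² = 22430 mm^2
v = Q / A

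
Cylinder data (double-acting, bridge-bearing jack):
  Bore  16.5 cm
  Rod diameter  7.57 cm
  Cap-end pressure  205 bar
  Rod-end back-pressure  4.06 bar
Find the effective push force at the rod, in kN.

F ≈ 431 kN

Cap-side area A_cap = π/4 × (16.5 cm)² = 213.8 cm^2
Rod-side annular area A_ann = π/4 × (16.5² − 7.57²) = 168.8 cm^2
Net thrust = P_cap·A_cap − P_rod·A_ann = 438.3 kN − 6.854 kN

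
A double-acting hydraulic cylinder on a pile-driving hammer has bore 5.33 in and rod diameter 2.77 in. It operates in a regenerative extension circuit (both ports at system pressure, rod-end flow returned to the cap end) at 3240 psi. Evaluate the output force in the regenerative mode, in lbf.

With equal pressure on both faces, forces on the annular region cancel; the net push is pressure × rod cross-section.
Rod cross-section A_rod = π/4 × (2.77 in)² = 6.026 in^2
F = P × A_rod

F ≈ 19500 lbf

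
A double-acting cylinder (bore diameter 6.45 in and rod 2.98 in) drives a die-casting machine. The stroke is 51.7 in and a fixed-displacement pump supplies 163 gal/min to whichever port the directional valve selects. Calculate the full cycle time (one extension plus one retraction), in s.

Cap-side area A_cap = π/4 × (6.45 in)² = 32.67 in^2
Rod-side annular area A_ann = π/4 × (6.45² − 2.98²) = 25.70 in^2
t_ext = A_cap·L/Q = 2.692 s
t_ret = A_ann·L/Q = 2.117 s
t_cycle = t_ext + t_ret

t ≈ 4.81 s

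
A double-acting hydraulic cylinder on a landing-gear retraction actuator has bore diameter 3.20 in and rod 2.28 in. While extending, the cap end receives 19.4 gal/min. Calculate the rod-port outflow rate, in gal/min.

Cap-side area A_cap = π/4 × (3.20 in)² = 8.042 in^2
Rod-side annular area A_ann = π/4 × (3.20² − 2.28²) = 3.960 in^2
Piston speed v = Q_in/A_cap; rod-end outflow Q_out = v × A_ann = Q_in × A_ann/A_cap.

Q_out ≈ 9.55 gal/min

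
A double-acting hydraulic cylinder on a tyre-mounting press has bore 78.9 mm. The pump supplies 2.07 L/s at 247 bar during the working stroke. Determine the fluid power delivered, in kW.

Hydraulic power = P × Q

W ≈ 51.1 kW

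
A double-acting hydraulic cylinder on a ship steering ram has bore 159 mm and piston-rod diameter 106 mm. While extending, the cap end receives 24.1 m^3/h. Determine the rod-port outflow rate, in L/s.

Cap-side area A_cap = π/4 × (159 mm)² = 19860 mm^2
Rod-side annular area A_ann = π/4 × (159² − 106²) = 11030 mm^2
Piston speed v = Q_in/A_cap; rod-end outflow Q_out = v × A_ann = Q_in × A_ann/A_cap.

Q_out ≈ 3.72 L/s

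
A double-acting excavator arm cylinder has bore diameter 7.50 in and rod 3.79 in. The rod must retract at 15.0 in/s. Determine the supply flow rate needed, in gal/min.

Rod-side annular area A_ann = π/4 × (7.50² − 3.79²) = 32.90 in^2
Q = A × v

Q ≈ 128 gal/min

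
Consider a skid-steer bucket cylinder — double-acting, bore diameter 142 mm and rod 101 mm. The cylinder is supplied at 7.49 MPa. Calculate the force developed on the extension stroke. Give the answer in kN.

F ≈ 119 kN

Cap-side area A_cap = π/4 × (142 mm)² = 15840 mm^2
F = P × A_cap = 7.49 MPa × A_cap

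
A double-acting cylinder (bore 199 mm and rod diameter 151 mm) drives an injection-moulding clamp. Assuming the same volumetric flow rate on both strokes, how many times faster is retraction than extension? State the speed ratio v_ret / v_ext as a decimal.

v_ret/v_ext ≈ 2.36

Cap-side area A_cap = π/4 × (199 mm)² = 31100 mm^2
Rod-side annular area A_ann = π/4 × (199² − 151²) = 13190 mm^2
For equal Q, v ∝ 1/A, so v_ret/v_ext = A_cap/A_ann.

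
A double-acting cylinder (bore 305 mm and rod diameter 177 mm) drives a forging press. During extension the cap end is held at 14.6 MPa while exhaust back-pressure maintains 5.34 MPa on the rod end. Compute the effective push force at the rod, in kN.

Cap-side area A_cap = π/4 × (305 mm)² = 73060 mm^2
Rod-side annular area A_ann = π/4 × (305² − 177²) = 48460 mm^2
Net thrust = P_cap·A_cap − P_rod·A_ann = 1067 kN − 258.8 kN

F ≈ 808 kN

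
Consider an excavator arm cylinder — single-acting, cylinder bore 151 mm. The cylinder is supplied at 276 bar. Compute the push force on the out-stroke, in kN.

Cap-side area A_cap = π/4 × (151 mm)² = 17910 mm^2
F = P × A_cap = 276 bar × A_cap

F ≈ 494 kN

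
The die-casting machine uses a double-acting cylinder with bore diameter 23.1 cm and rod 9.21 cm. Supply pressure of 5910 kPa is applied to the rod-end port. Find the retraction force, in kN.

Rod-side annular area A_ann = π/4 × (23.1² − 9.21²) = 352.5 cm^2
On retraction the pressure acts on the annular area (bore minus rod).
F = P × A_ann

F ≈ 208 kN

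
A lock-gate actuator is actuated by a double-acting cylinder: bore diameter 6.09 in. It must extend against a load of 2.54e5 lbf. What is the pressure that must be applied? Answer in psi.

P ≈ 8720 psi

Cap-side area A_cap = π/4 × (6.09 in)² = 29.13 in^2
P = F / A = 2.54e5 lbf / A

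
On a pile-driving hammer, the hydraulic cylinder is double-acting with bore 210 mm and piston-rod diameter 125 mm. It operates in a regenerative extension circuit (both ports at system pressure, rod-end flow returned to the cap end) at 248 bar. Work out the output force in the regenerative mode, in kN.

F ≈ 304 kN

With equal pressure on both faces, forces on the annular region cancel; the net push is pressure × rod cross-section.
Rod cross-section A_rod = π/4 × (125 mm)² = 12270 mm^2
F = P × A_rod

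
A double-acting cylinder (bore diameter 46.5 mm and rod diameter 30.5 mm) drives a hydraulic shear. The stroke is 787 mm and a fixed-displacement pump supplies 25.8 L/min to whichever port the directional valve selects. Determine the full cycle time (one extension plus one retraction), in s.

t ≈ 4.88 s

Cap-side area A_cap = π/4 × (46.5 mm)² = 1698 mm^2
Rod-side annular area A_ann = π/4 × (46.5² − 30.5²) = 967.6 mm^2
t_ext = A_cap·L/Q = 3.108 s
t_ret = A_ann·L/Q = 1.771 s
t_cycle = t_ext + t_ret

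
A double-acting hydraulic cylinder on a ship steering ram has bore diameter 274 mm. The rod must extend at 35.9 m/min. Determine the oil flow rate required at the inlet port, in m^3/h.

Cap-side area A_cap = π/4 × (274 mm)² = 58960 mm^2
Q = A × v

Q ≈ 127 m^3/h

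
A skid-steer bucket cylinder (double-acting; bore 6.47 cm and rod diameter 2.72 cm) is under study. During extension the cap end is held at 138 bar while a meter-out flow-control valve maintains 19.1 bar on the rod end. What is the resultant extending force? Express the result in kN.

F ≈ 40.2 kN

Cap-side area A_cap = π/4 × (6.47 cm)² = 32.88 cm^2
Rod-side annular area A_ann = π/4 × (6.47² − 2.72²) = 27.07 cm^2
Net thrust = P_cap·A_cap − P_rod·A_ann = 45.37 kN − 5.170 kN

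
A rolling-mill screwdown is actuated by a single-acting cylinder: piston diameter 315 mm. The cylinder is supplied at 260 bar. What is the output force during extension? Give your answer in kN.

F ≈ 2030 kN

Cap-side area A_cap = π/4 × (315 mm)² = 77930 mm^2
F = P × A_cap = 260 bar × A_cap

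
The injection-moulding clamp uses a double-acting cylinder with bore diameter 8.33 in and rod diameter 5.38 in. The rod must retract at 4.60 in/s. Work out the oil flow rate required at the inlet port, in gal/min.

Rod-side annular area A_ann = π/4 × (8.33² − 5.38²) = 31.77 in^2
Q = A × v

Q ≈ 38.0 gal/min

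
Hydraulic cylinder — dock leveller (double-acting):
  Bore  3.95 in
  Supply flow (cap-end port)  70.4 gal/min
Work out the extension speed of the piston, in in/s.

Cap-side area A_cap = π/4 × (3.95 in)² = 12.25 in^2
v = Q / A

v ≈ 22.1 in/s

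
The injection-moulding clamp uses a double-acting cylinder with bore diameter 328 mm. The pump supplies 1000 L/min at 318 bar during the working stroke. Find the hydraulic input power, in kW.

W ≈ 530 kW

Hydraulic power = P × Q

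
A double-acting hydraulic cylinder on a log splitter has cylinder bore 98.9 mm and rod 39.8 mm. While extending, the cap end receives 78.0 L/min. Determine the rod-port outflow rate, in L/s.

Cap-side area A_cap = π/4 × (98.9 mm)² = 7682 mm^2
Rod-side annular area A_ann = π/4 × (98.9² − 39.8²) = 6438 mm^2
Piston speed v = Q_in/A_cap; rod-end outflow Q_out = v × A_ann = Q_in × A_ann/A_cap.

Q_out ≈ 1.09 L/s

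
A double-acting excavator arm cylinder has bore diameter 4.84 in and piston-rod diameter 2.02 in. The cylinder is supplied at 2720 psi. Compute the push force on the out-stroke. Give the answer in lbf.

F ≈ 50000 lbf

Cap-side area A_cap = π/4 × (4.84 in)² = 18.40 in^2
F = P × A_cap = 2720 psi × A_cap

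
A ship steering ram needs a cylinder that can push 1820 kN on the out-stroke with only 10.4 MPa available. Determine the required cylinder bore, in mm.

Extension force acts on the full piston face: F = P × (π/4)D².
D = √(4F / (πP)) = √(4 × 1820 kN / (π × 10.4 MPa))

D ≈ 472 mm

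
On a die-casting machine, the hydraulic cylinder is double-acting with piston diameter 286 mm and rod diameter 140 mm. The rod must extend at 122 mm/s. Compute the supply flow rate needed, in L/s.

Q ≈ 7.84 L/s

Cap-side area A_cap = π/4 × (286 mm)² = 64240 mm^2
Q = A × v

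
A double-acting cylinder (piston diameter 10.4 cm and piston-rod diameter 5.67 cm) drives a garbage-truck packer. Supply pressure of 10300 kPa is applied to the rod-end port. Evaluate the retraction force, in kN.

F ≈ 61.5 kN

Rod-side annular area A_ann = π/4 × (10.4² − 5.67²) = 59.70 cm^2
On retraction the pressure acts on the annular area (bore minus rod).
F = P × A_ann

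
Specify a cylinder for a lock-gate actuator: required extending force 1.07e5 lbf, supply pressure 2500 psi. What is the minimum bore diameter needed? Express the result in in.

D ≈ 7.38 in

Extension force acts on the full piston face: F = P × (π/4)D².
D = √(4F / (πP)) = √(4 × 1.07e5 lbf / (π × 2500 psi))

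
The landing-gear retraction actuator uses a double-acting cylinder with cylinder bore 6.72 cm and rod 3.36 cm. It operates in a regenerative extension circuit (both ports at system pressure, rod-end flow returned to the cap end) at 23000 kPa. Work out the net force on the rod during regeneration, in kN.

F ≈ 20.4 kN

With equal pressure on both faces, forces on the annular region cancel; the net push is pressure × rod cross-section.
Rod cross-section A_rod = π/4 × (3.36 cm)² = 8.867 cm^2
F = P × A_rod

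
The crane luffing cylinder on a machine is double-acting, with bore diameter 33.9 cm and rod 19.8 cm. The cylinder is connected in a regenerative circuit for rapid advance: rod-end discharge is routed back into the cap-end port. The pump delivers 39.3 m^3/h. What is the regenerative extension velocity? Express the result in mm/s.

In regeneration the rod-end outflow joins the pump flow into the cap end, so the net volume the pump must supply per unit advance equals the rod cross-section area.
Rod cross-section A_rod = π/4 × (19.8 cm)² = 307.9 cm^2
v = Q_pump / A_rod

v ≈ 355 mm/s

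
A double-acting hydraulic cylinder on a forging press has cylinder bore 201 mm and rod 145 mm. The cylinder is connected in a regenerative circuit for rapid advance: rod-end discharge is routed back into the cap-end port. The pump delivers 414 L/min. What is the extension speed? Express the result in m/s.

In regeneration the rod-end outflow joins the pump flow into the cap end, so the net volume the pump must supply per unit advance equals the rod cross-section area.
Rod cross-section A_rod = π/4 × (145 mm)² = 16510 mm^2
v = Q_pump / A_rod

v ≈ 0.418 m/s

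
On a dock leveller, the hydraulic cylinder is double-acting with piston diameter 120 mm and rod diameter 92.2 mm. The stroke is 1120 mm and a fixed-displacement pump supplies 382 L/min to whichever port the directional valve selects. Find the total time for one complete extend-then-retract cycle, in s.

Cap-side area A_cap = π/4 × (120 mm)² = 11310 mm^2
Rod-side annular area A_ann = π/4 × (120² − 92.2²) = 4633 mm^2
t_ext = A_cap·L/Q = 1.990 s
t_ret = A_ann·L/Q = 0.8151 s
t_cycle = t_ext + t_ret

t ≈ 2.80 s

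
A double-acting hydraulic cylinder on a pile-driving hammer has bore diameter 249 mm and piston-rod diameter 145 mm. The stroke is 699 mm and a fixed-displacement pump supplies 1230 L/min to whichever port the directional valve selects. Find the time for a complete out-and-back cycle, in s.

t ≈ 2.76 s

Cap-side area A_cap = π/4 × (249 mm)² = 48700 mm^2
Rod-side annular area A_ann = π/4 × (249² − 145²) = 32180 mm^2
t_ext = A_cap·L/Q = 1.660 s
t_ret = A_ann·L/Q = 1.097 s
t_cycle = t_ext + t_ret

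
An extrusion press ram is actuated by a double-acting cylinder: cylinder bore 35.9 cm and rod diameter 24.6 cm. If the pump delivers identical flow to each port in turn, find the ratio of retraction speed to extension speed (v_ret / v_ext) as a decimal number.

Cap-side area A_cap = π/4 × (35.9 cm)² = 1012 cm^2
Rod-side annular area A_ann = π/4 × (35.9² − 24.6²) = 536.9 cm^2
For equal Q, v ∝ 1/A, so v_ret/v_ext = A_cap/A_ann.

v_ret/v_ext ≈ 1.89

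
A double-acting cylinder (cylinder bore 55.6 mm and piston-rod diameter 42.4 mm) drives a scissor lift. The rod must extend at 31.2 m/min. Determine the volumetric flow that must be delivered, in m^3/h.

Cap-side area A_cap = π/4 × (55.6 mm)² = 2428 mm^2
Q = A × v

Q ≈ 4.55 m^3/h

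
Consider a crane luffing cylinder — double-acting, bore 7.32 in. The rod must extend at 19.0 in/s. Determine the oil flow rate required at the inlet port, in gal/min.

Q ≈ 208 gal/min

Cap-side area A_cap = π/4 × (7.32 in)² = 42.08 in^2
Q = A × v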